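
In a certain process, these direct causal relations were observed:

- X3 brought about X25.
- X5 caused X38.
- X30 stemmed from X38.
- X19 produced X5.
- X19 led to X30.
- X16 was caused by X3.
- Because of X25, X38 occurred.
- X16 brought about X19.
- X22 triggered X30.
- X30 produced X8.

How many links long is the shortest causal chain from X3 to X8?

Shortest chain: X3 → X25 → X38 → X30 → X8.

4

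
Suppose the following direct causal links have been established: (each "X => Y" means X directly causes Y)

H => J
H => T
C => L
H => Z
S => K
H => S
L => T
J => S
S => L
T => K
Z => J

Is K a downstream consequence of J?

There is a causal chain: J → S → K.

Yes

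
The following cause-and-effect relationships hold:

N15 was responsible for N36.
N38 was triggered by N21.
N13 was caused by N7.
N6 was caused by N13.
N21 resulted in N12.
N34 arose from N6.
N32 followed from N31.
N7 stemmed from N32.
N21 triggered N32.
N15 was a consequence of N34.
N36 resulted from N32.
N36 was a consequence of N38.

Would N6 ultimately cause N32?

N6 leads to N34, N15, N36; N32 is not among them.

No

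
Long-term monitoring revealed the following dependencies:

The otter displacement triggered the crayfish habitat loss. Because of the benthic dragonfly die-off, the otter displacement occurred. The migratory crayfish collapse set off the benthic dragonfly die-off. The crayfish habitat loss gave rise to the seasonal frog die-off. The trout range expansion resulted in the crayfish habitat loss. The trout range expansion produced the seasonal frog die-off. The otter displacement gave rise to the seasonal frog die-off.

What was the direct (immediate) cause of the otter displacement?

Upstream contributors include the migratory crayfish collapse, but only the benthic dragonfly die-off feeds directly into the otter displacement.

the benthic dragonfly die-off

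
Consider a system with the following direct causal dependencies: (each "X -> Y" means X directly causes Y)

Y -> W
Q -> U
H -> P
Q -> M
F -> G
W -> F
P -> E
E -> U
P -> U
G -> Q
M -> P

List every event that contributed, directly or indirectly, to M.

F, G, Q, W, Y

Immediate cause of M: Q.
Further upstream: Y, W, F, G.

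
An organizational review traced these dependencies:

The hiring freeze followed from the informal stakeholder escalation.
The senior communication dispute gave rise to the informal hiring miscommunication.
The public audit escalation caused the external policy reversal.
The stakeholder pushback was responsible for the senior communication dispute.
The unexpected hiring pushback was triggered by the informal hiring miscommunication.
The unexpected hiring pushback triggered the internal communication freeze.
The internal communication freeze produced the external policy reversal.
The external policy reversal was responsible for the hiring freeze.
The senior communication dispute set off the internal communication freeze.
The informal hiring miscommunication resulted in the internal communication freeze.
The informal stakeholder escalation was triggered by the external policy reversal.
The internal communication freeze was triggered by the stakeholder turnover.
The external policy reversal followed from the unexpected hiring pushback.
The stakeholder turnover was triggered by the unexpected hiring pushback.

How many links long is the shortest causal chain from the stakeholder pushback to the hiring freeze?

Shortest chain: the stakeholder pushback → the senior communication dispute → the internal communication freeze → the external policy reversal → the hiring freeze.

4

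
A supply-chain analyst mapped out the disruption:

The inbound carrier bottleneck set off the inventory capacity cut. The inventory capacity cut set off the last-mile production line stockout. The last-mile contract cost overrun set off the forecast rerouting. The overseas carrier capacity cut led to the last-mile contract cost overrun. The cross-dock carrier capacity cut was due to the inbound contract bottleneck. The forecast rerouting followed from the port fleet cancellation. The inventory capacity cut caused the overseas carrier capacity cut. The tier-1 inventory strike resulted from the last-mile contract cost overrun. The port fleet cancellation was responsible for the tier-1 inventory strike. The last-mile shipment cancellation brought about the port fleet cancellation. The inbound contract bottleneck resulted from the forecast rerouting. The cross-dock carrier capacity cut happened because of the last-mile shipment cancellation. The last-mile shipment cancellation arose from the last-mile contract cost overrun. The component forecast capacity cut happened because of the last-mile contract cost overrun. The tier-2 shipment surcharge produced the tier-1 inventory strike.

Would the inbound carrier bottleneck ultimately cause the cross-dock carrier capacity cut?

Yes

There is a causal chain: the inbound carrier bottleneck → the inventory capacity cut → the overseas carrier capacity cut → the last-mile contract cost overrun → the last-mile shipment cancellation → the cross-dock carrier capacity cut.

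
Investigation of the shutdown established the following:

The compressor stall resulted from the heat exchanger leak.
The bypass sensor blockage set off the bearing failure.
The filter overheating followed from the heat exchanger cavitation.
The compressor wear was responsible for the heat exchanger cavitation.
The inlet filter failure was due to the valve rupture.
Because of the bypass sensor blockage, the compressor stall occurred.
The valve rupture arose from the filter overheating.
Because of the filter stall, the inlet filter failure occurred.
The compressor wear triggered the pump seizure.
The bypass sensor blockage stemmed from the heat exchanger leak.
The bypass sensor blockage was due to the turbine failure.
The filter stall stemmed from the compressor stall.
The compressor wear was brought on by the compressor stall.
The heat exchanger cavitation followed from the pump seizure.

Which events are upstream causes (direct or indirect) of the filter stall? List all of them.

Immediate cause of the filter stall: the compressor stall.
Further upstream: the heat exchanger leak, the turbine failure, the bypass sensor blockage.

the bypass sensor blockage, the compressor stall, the heat exchanger leak, the turbine failure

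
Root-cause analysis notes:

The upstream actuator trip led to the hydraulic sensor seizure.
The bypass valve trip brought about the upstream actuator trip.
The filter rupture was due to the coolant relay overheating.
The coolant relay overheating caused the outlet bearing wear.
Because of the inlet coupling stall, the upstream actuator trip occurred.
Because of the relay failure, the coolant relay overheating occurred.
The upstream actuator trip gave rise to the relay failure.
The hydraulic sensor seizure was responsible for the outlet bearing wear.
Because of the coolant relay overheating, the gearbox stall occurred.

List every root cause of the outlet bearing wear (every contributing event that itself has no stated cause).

Tracing upstream from the outlet bearing wear: the outlet bearing wear ← the hydraulic sensor seizure ← the upstream actuator trip ← the inlet coupling stall.
A separate upstream branch: the outlet bearing wear ← the hydraulic sensor seizure ← the upstream actuator trip ← the bypass valve trip.
Each of those chain origins has no stated cause.

the bypass valve trip, the inlet coupling stall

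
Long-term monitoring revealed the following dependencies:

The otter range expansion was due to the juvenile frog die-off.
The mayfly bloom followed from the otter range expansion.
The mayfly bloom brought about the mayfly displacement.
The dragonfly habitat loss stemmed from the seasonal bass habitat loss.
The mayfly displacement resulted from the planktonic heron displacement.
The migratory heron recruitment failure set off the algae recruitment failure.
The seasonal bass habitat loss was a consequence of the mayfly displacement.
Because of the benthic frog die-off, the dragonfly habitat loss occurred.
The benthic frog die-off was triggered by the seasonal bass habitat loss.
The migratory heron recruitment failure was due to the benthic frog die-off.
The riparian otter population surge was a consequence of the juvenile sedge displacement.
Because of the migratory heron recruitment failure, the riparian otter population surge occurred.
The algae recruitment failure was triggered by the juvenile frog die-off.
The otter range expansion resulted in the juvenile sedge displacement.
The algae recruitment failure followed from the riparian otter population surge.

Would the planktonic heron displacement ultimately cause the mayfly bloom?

The planktonic heron displacement leads to the mayfly displacement, the seasonal bass habitat loss, the benthic frog die-off, the migratory heron recruitment failure, the riparian otter population surge, the dragonfly habitat loss, the algae recruitment failure; the mayfly bloom is not among them.

No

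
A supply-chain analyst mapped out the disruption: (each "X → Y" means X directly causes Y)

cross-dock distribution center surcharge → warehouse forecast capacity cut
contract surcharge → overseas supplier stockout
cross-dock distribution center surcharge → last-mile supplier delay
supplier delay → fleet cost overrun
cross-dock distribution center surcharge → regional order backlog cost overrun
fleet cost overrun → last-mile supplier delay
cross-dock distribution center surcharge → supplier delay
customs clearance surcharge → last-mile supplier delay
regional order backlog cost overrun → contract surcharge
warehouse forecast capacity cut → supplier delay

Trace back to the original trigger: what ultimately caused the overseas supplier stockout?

the cross-dock distribution center surcharge

Tracing upstream from the overseas supplier stockout: the overseas supplier stockout ← the contract surcharge ← the regional order backlog cost overrun ← the cross-dock distribution center surcharge.
The cross-dock distribution center surcharge has no stated cause, so it is the root.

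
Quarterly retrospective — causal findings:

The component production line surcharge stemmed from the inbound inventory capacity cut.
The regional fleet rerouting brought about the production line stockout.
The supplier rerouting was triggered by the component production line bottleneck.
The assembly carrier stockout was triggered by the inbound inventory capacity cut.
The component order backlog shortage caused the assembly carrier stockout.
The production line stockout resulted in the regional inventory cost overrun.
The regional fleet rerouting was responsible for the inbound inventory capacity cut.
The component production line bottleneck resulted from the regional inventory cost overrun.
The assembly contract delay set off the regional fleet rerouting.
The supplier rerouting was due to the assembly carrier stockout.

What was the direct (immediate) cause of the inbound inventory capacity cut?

the regional fleet rerouting

Upstream contributors include the assembly contract delay, but only the regional fleet rerouting feeds directly into the inbound inventory capacity cut.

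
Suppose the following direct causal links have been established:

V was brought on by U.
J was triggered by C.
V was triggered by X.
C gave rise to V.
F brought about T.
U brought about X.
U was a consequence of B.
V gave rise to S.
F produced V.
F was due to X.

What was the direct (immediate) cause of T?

F

Upstream contributors include B, U, X, but only F feeds directly into T.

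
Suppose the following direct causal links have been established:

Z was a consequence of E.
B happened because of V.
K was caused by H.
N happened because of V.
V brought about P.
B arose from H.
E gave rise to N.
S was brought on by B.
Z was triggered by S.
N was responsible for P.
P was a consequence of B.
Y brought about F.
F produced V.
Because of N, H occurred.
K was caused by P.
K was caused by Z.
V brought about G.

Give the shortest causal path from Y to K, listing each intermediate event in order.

Y → F → V → P → K

Y → F
F → V
V → P
P → K
Length: 4 steps.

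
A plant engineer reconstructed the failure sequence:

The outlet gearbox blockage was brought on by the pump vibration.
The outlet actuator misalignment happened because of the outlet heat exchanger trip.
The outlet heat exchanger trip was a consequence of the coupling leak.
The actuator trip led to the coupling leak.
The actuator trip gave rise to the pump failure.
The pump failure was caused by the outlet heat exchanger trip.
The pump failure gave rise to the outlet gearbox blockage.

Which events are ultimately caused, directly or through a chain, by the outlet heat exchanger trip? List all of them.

Direct effects: the pump failure, the outlet actuator misalignment.
2 steps out: the outlet gearbox blockage.
Not reachable from it: the actuator trip, the coupling leak, the pump vibration.

the outlet actuator misalignment, the outlet gearbox blockage, the pump failure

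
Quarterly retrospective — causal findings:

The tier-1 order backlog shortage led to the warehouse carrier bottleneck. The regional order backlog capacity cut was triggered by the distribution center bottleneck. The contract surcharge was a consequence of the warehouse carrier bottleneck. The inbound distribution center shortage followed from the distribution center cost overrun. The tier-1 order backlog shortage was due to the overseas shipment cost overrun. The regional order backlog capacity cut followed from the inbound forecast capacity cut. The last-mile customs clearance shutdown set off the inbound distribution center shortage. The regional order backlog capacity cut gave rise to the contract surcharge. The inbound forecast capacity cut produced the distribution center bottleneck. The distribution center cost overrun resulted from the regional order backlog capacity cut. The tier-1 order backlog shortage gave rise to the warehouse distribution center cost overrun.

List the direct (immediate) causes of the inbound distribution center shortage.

Upstream contributors include the inbound forecast capacity cut, the distribution center bottleneck, the regional order backlog capacity cut, but only the distribution center cost overrun, the last-mile customs clearance shutdown feed directly into the inbound distribution center shortage.

the distribution center cost overrun, the last-mile customs clearance shutdown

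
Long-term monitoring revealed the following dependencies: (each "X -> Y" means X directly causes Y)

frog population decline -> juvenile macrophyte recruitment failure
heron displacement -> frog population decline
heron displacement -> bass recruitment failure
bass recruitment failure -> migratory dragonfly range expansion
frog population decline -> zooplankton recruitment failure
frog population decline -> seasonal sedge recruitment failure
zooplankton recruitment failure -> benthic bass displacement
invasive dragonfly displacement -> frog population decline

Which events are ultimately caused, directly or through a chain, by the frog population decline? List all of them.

Direct effects: the juvenile macrophyte recruitment failure, the zooplankton recruitment failure, the seasonal sedge recruitment failure.
2 steps out: the benthic bass displacement.
Not reachable from it: the heron displacement, the bass recruitment failure, the migratory dragonfly range expansion, the invasive dragonfly displacement.

the benthic bass displacement, the juvenile macrophyte recruitment failure, the seasonal sedge recruitment failure, the zooplankton recruitment failure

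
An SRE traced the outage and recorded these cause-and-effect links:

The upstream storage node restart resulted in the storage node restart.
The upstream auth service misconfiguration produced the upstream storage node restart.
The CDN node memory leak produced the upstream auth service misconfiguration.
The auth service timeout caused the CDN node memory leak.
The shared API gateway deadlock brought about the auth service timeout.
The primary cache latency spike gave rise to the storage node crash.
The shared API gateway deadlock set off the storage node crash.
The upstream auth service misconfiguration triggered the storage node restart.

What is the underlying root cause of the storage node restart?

Tracing upstream from the storage node restart: the storage node restart ← the upstream auth service misconfiguration ← the CDN node memory leak ← the auth service timeout ← the shared API gateway deadlock.
The shared API gateway deadlock has no stated cause, so it is the root.

the shared API gateway deadlock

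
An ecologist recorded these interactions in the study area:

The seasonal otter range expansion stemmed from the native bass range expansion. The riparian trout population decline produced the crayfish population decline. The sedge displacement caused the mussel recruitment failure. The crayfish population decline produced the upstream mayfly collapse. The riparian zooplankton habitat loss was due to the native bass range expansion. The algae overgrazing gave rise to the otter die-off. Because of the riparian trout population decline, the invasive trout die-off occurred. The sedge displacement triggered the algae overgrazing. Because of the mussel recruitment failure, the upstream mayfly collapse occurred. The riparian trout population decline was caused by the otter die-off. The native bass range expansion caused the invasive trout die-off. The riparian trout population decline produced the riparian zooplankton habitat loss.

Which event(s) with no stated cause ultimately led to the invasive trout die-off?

Tracing upstream from the invasive trout die-off: the invasive trout die-off ← the riparian trout population decline ← the otter die-off ← the algae overgrazing ← the sedge displacement.
A separate upstream branch: the invasive trout die-off ← the native bass range expansion.
Each of those chain origins has no stated cause.

the native bass range expansion, the sedge displacement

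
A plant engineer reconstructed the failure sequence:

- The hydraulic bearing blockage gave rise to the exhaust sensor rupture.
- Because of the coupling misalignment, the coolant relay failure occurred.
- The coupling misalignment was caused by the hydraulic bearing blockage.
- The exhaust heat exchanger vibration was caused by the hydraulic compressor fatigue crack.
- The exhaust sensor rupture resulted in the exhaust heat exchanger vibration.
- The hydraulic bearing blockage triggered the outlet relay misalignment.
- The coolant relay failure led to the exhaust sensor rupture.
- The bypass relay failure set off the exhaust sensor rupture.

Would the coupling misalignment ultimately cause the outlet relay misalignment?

No

The coupling misalignment leads to the coolant relay failure, the exhaust sensor rupture, the exhaust heat exchanger vibration; the outlet relay misalignment is not among them.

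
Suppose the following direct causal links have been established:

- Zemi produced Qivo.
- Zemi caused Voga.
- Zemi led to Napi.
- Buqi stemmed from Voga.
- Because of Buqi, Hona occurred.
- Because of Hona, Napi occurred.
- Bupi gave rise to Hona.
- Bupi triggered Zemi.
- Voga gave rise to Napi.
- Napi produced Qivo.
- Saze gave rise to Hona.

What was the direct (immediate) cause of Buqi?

Upstream contributors include Bupi, Zemi, but only Voga feeds directly into Buqi.

Voga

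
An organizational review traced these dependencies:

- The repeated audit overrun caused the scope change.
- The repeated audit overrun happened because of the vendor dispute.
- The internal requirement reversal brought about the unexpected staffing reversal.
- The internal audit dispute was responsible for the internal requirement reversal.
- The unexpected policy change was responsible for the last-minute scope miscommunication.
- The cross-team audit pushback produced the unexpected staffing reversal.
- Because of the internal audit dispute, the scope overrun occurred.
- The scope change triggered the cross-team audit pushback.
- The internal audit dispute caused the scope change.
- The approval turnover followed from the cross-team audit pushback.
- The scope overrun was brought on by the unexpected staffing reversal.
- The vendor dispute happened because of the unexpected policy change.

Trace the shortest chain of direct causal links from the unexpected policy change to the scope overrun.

the unexpected policy change → the vendor dispute
the vendor dispute → the repeated audit overrun
the repeated audit overrun → the scope change
the scope change → the cross-team audit pushback
the cross-team audit pushback → the unexpected staffing reversal
the unexpected staffing reversal → the scope overrun
Length: 6 steps.

the unexpected policy change → the vendor dispute → the repeated audit overrun → the scope change → the cross-team audit pushback → the unexpected staffing reversal → the scope overrun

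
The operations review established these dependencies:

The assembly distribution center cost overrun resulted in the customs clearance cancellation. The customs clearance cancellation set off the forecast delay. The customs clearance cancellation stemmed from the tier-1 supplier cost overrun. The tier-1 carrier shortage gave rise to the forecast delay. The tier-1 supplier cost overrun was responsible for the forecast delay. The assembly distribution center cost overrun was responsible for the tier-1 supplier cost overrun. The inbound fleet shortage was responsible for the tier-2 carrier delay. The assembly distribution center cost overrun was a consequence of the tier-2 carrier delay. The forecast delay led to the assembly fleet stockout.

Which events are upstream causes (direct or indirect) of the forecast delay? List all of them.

the assembly distribution center cost overrun, the customs clearance cancellation, the inbound fleet shortage, the tier-1 carrier shortage, the tier-1 supplier cost overrun, the tier-2 carrier delay

Immediate causes of the forecast delay: the tier-1 supplier cost overrun, the customs clearance cancellation, the tier-1 carrier shortage.
Further upstream: the inbound fleet shortage, the tier-2 carrier delay, the assembly distribution center cost overrun.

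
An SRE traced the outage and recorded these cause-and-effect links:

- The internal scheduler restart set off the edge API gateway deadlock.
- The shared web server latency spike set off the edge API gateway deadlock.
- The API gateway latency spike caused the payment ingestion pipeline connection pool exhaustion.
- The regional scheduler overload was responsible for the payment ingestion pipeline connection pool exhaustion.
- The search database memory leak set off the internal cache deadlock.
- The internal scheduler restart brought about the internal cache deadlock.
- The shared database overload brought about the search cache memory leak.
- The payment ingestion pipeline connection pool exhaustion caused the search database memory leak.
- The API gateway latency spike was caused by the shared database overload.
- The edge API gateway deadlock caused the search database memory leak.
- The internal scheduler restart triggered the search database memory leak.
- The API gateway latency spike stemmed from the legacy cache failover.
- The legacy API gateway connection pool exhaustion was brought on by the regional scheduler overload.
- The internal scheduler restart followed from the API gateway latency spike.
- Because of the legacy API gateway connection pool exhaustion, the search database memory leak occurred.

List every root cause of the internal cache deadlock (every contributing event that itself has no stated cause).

Tracing upstream from the internal cache deadlock: the internal cache deadlock ← the internal scheduler restart ← the API gateway latency spike ← the shared database overload.
A separate upstream branch: the internal cache deadlock ← the search database memory leak ← the legacy API gateway connection pool exhaustion ← the regional scheduler overload.
A separate upstream branch: the internal cache deadlock ← the internal scheduler restart ← the API gateway latency spike ← the legacy cache failover.
A separate upstream branch: the internal cache deadlock ← the search database memory leak ← the edge API gateway deadlock ← the shared web server latency spike.
Each of those chain origins has no stated cause.

the legacy cache failover, the regional scheduler overload, the shared database overload, the shared web server latency spike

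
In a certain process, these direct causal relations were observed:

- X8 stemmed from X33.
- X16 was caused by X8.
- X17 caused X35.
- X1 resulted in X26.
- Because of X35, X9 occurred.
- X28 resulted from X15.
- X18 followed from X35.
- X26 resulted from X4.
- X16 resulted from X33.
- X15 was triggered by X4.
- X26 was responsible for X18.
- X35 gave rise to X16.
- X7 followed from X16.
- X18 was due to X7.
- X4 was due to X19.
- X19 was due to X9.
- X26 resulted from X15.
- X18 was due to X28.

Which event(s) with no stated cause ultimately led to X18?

Tracing upstream from X18: X18 ← X35 ← X17.
A separate upstream branch: X18 ← X7 ← X16 ← X33.
A separate upstream branch: X18 ← X26 ← X1.
Each of those chain origins has no stated cause.

X1, X17, X33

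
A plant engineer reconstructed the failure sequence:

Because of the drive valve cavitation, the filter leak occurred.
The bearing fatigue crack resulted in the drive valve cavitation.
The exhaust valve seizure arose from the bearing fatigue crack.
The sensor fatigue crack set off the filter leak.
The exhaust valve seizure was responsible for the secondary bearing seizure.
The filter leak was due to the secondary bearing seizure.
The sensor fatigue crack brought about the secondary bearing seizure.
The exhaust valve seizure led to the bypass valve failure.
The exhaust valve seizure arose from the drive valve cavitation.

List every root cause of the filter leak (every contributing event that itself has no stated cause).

Tracing upstream from the filter leak: the filter leak ← the drive valve cavitation ← the bearing fatigue crack.
A separate upstream branch: the filter leak ← the sensor fatigue crack.
Each of those chain origins has no stated cause.

the bearing fatigue crack, the sensor fatigue crack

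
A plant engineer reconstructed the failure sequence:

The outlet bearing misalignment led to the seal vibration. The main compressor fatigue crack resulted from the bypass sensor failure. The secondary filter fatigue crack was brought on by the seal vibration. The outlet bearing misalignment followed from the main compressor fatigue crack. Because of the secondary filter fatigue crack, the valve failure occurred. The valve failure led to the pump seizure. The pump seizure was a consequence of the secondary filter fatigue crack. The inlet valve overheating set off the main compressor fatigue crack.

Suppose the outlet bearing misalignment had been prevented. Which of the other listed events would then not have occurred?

the pump seizure, the seal vibration, the secondary filter fatigue crack, the valve failure

Downstream of the outlet bearing misalignment: the seal vibration, the secondary filter fatigue crack, the valve failure, the pump seizure.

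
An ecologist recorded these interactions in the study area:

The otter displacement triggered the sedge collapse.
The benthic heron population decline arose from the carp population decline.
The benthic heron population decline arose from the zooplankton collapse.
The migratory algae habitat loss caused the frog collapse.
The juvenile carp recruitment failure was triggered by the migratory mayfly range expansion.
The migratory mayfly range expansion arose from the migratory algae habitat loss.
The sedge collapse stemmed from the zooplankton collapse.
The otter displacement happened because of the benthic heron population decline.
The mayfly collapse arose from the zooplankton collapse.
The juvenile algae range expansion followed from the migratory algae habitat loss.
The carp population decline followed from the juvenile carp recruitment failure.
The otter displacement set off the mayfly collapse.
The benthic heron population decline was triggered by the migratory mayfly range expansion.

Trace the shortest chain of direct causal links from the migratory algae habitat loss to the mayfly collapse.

the migratory algae habitat loss → the migratory mayfly range expansion → the benthic heron population decline → the otter displacement → the mayfly collapse

the migratory algae habitat loss → the migratory mayfly range expansion
the migratory mayfly range expansion → the benthic heron population decline
the benthic heron population decline → the otter displacement
the otter displacement → the mayfly collapse
Length: 4 steps.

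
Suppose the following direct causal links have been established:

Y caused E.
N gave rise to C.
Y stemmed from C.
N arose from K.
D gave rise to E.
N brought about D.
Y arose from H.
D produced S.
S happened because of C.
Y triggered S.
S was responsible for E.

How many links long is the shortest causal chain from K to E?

Shortest chain: K → N → D → E.

3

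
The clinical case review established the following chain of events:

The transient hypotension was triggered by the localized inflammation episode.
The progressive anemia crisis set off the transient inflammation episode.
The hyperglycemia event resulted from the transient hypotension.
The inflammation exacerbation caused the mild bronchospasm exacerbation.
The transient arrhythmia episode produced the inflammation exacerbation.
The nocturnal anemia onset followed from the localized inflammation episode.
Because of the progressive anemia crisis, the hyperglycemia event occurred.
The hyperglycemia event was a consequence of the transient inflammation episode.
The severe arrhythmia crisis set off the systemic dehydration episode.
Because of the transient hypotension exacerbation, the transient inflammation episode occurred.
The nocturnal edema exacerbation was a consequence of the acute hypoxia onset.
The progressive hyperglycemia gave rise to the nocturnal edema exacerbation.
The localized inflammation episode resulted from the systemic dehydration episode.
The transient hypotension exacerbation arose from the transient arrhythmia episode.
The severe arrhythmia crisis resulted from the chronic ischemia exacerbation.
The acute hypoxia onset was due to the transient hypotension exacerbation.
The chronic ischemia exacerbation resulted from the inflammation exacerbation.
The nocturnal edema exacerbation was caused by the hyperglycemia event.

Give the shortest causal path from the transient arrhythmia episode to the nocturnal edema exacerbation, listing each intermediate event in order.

the transient arrhythmia episode → the transient hypotension exacerbation
the transient hypotension exacerbation → the acute hypoxia onset
the acute hypoxia onset → the nocturnal edema exacerbation
Length: 3 steps.

the transient arrhythmia episode → the transient hypotension exacerbation → the acute hypoxia onset → the nocturnal edema exacerbation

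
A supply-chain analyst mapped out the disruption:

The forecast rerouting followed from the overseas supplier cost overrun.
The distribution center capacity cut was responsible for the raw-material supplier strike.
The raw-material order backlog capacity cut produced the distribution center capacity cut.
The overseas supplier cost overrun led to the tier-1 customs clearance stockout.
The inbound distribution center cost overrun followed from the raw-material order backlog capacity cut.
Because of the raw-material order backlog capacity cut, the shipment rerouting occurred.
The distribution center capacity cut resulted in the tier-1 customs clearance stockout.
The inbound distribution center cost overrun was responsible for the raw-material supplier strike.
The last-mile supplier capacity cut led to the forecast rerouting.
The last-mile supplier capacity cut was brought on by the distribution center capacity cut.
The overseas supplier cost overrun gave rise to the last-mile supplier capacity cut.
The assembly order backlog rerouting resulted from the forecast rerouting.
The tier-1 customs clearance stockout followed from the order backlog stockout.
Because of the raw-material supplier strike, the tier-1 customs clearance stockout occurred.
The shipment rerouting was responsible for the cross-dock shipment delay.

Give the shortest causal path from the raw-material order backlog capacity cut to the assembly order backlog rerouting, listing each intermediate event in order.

the raw-material order backlog capacity cut → the distribution center capacity cut
the distribution center capacity cut → the last-mile supplier capacity cut
the last-mile supplier capacity cut → the forecast rerouting
the forecast rerouting → the assembly order backlog rerouting
Length: 4 steps.

the raw-material order backlog capacity cut → the distribution center capacity cut → the last-mile supplier capacity cut → the forecast rerouting → the assembly order backlog rerouting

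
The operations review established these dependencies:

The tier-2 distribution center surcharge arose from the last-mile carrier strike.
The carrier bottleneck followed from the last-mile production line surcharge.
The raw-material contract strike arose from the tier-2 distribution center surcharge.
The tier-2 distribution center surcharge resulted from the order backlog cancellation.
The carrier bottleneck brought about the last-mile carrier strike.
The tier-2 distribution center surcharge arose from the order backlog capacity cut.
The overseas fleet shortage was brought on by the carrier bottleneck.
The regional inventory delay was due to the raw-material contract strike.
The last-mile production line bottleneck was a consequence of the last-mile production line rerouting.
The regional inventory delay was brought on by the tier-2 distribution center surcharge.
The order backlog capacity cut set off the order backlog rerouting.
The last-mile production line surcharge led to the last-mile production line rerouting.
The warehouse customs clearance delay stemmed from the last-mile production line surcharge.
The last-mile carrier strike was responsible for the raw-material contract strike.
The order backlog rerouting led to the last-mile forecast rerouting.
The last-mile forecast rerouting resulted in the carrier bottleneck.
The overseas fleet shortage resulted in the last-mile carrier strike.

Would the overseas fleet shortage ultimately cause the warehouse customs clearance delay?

No

The overseas fleet shortage leads to the last-mile carrier strike, the tier-2 distribution center surcharge, the raw-material contract strike, the regional inventory delay; the warehouse customs clearance delay is not among them.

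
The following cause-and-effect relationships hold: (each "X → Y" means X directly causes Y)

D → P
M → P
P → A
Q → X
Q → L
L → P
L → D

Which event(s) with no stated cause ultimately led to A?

M, Q

Tracing upstream from A: A ← P ← L ← Q.
A separate upstream branch: A ← P ← M.
Each of those chain origins has no stated cause.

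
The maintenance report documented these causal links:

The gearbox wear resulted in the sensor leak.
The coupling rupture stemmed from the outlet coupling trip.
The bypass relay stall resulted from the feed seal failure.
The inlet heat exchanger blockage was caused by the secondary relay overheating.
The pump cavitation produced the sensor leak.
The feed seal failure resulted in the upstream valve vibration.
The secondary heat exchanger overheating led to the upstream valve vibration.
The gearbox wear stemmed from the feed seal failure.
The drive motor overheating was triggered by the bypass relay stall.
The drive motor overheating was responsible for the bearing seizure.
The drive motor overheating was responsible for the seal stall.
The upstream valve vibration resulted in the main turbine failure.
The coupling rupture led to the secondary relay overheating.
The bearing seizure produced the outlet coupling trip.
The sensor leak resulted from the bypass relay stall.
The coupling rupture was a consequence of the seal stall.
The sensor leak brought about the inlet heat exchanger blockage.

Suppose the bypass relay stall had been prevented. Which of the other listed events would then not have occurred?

the bearing seizure, the coupling rupture, the drive motor overheating, the outlet coupling trip, the seal stall, the secondary relay overheating

Downstream of the bypass relay stall: the drive motor overheating, the seal stall, the bearing seizure, the outlet coupling trip, the sensor leak, the coupling rupture, the secondary relay overheating, the inlet heat exchanger blockage.
Of those, still caused via another path: the sensor leak, the inlet heat exchanger blockage.
The remainder have no surviving cause.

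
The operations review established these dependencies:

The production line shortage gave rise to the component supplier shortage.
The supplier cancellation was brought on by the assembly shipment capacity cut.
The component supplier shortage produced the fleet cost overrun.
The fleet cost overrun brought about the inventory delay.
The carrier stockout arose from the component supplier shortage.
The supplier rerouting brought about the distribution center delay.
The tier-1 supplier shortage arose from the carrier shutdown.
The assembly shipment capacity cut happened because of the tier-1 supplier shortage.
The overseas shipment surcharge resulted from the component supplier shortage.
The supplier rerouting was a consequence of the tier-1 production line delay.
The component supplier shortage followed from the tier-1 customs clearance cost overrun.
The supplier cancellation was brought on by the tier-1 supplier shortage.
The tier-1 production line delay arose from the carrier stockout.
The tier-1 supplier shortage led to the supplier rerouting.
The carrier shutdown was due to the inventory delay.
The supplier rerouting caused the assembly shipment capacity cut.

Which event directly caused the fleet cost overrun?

the component supplier shortage

Upstream contributors include the tier-1 customs clearance cost overrun, the production line shortage, but only the component supplier shortage feeds directly into the fleet cost overrun.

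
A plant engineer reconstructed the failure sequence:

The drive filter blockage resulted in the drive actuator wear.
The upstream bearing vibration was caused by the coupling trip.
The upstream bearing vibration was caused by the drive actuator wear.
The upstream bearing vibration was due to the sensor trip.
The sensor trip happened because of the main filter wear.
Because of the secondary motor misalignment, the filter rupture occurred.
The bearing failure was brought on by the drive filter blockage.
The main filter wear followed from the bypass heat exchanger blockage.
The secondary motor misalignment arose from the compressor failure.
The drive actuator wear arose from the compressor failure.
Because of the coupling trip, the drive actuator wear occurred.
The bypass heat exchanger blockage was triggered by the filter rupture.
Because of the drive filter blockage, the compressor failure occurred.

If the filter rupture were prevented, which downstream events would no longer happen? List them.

Downstream of the filter rupture: the bypass heat exchanger blockage, the main filter wear, the sensor trip, the upstream bearing vibration.
Of those, still caused via another path: the upstream bearing vibration.
The remainder have no surviving cause.

the bypass heat exchanger blockage, the main filter wear, the sensor trip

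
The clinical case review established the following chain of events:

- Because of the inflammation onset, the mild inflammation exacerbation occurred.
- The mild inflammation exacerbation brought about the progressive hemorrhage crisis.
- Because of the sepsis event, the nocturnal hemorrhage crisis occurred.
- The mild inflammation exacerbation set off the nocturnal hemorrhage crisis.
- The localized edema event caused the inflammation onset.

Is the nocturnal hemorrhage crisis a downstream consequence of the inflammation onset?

There is a causal chain: the inflammation onset → the mild inflammation exacerbation → the nocturnal hemorrhage crisis.

Yes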